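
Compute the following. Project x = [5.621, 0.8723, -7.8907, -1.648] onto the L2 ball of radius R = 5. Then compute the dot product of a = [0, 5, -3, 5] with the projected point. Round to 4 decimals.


Step 1: Compute ||x|| (intermediates to 6 decimals).
||x|| = sqrt(5.621^2 + 0.8723^2 + (-7.8907)^2 + (-1.648)^2) = 9.865881
Step 2: Project.
Since ||x|| > R, scale = R/||x|| = 5/9.865881 = 0.506797, proj(x) = scale * x
proj(x) = [2.848706, 0.442079, -3.998983, -0.835201]
Step 3: Dot product.
a^T * proj(x) = 0*2.848706 + 5*0.442079 - 3*(-3.998983) + 5*(-0.835201) = 10.0313


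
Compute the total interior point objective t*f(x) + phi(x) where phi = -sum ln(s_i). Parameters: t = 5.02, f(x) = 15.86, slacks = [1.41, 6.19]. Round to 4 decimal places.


Step 1: Compute log-barrier.
ln values: [0.3436, 1.8229]
phi = -(0.3436 + 1.8229) = -2.1665
Step 2: Compute augmented objective.
t*f(x) = 5.02*15.86 = 79.6172
Total = 79.6172 - 2.1665 = 77.4507


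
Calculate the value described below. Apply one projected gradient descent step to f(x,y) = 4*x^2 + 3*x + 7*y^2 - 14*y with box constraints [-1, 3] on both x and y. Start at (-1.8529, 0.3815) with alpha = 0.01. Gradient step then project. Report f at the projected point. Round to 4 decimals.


Step 1: Compute gradient at (-1.8529, 0.3815).
grad_x = 2*4*-1.8529 + 3 = -11.8232
grad_y = 2*7*0.3815 - 14 = -8.659
Step 2: Gradient step.
x_raw = -1.8529 - 0.01*-11.8232 = -1.7347
y_raw = 0.3815 - 0.01*-8.659 = 0.4681
Step 3: Project onto [-1, 3].
x_proj = clip(-1.7347) = -1.0
y_proj = clip(0.4681) = 0.4681
Step 4: Evaluate f.
f(-1.0, 0.4681) = -4.0195


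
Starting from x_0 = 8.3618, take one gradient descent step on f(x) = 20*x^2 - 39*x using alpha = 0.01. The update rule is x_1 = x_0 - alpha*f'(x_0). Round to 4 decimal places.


We compute the gradient at x_0 and apply the update.
f'(x) = 40*x - 39
f'(8.3618) = 40*8.3618 - 39 = 295.472
x_1 = 8.3618 - 0.01*295.472 = 5.4071


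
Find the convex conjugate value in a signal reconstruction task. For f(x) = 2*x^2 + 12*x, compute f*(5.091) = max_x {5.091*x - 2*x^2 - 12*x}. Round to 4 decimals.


f*(y) = sup_x {y*x - a*x^2 - b*x} = sup_x {(y-b)*x - a*x^2}
FOC: (y - b) - 2a*x = 0 => x* = (y - b)/(2a)
x* = (5.091 - 12)/(2*2) = -1.7273
f*(5.091) = (y-b)^2/(4a) = (5.091 - 12)^2/(4*2)
= 47.7343/8 = 5.9668


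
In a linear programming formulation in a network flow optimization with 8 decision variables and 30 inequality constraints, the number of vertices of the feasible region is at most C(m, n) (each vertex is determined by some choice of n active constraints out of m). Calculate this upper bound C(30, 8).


Each vertex corresponds to some choice of n active constraints out of m, so the number of vertices is at most C(m, n) = m! / (n!(m-n)!).
m = 30, n = 8
Numerator: 30 * 29 * 28 * 27 * 26 * 25 * 24 * 23
Denominator: 8! = 40320
C(30, 8) = 5852925


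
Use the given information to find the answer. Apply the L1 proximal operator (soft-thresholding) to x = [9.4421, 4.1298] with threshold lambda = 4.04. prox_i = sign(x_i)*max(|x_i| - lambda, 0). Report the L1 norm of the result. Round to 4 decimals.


Soft-thresholding with lambda = 4.04:
prox(9.4421) = sign(9.4421)*max(|9.4421| - 4.04, 0) = 5.4021
prox(4.1298) = sign(4.1298)*max(|4.1298| - 4.04, 0) = 0.0898
prox(x) = [5.4021, 0.0898]
||prox(x)||_1 = 5.4021 + 0.0898 = 5.4919


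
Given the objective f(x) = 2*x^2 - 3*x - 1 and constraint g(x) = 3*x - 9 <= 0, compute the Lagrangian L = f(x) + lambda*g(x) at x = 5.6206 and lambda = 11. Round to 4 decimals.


Step 1: Evaluate f(x).
f(5.6206) = 2*5.6206^2 - 3*5.6206 - 1 = 45.3205
Step 2: Evaluate g(x).
g(5.6206) = 3*5.6206 - 9 = 7.8618
Step 3: Compute Lagrangian.
L = 45.3205 + 11*7.8618 = 131.8003


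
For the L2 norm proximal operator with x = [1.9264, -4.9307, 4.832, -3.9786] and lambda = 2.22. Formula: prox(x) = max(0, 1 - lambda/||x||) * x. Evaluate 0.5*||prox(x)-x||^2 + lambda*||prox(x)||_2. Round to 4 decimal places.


Step 1: Compute ||x||.
||x|| = 8.1976
Step 2: Compute scaling factor.
scale = max(0, 1 - 2.22/8.1976) = 0.7292
Step 3: prox(x) = [1.4047, -3.5954, 3.5234, -2.9011]
||prox(x)|| = 5.9776
Step 4: Proximal objective.
0.5*||prox-x||^2 = 2.4642
lambda*||prox|| = 13.2703
Total = 15.7344


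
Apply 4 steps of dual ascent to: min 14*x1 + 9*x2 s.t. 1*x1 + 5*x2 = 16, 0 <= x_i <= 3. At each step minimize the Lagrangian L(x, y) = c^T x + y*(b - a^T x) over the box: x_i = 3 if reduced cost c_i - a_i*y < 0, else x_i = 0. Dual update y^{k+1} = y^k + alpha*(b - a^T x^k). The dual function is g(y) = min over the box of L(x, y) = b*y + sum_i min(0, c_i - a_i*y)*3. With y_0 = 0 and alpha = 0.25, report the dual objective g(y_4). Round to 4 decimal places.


Dual ascent for LP: min 14*x1 + 9*x2, 1*x1 + 5*x2 = 16, 0 <= x_i <= 3
Step 1: y^k = 0.0, reduced costs: (14.0, 9.0)
  x^k = (0.0, 0.0), subgradient = b - a^T x = 16.0
  y^{k+1} = 0.0 + 0.25*16.0 = 4.0
Step 2: y^k = 4.0, reduced costs: (10.0, -11.0)
  x^k = (0.0, 3.0), subgradient = b - a^T x = 1.0
  y^{k+1} = 4.0 + 0.25*1.0 = 4.25
Step 3: y^k = 4.25, reduced costs: (9.75, -12.25)
  x^k = (0.0, 3.0), subgradient = b - a^T x = 1.0
  y^{k+1} = 4.25 + 0.25*1.0 = 4.5
Step 4: y^k = 4.5, reduced costs: (9.5, -13.5)
  x^k = (0.0, 3.0), subgradient = b - a^T x = 1.0
  y^{k+1} = 4.5 + 0.25*1.0 = 4.75
Dual objective at y_4 = 4.75: reduced costs (9.25, -14.75), box minimizer x = (0.0, 3.0)
g(y_4) = b*y + (c1 - a1*y)*x1 + (c2 - a2*y)*x2 = 16*4.75 + 9.25*0.0 + (-14.75)*3.0 = 76.0 + 0.0 - 44.25 = 31.75


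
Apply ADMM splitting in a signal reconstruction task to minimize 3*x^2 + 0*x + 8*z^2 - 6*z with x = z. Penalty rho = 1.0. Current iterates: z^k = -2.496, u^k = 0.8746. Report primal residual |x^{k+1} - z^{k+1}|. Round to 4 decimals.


ADMM iteration with rho = 1.0, z^k = -2.496, u^k = 0.8746
Step 1: x-update.
Minimize 3*x^2 + 0*x + (1.0/2)*(x + 2.496 + 0.8746)^2
FOC: (2*3 + 1.0)*x = 0 + 1.0*(-2.496 - 0.8746)
x^{k+1} = -0.4815
Step 2: z-update.
Minimize 8*z^2 - 6*z + (1.0/2)*(-0.4815 - z + 0.8746)^2
FOC: (2*8 + 1.0)*z = 6 + 1.0*(-0.4815 + 0.8746)
z^{k+1} = 0.3761
Step 3: u-update.
u^{k+1} = 0.8746 - 0.4815 - 0.3761 = 0.017
Step 4: Primal residual = |-0.4815 - 0.3761| = 0.8576


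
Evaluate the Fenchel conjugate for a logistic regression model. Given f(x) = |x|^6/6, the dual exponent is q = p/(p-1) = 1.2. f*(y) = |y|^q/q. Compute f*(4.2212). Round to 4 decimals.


The conjugate exponent q satisfies 1/p + 1/q = 1.
p = 6, so q = 6/(6 - 1) = 1.2
|y|^q = 4.2212^1.2 = 5.6302
f*(4.2212) = 5.6302 / 1.2 = 4.6918


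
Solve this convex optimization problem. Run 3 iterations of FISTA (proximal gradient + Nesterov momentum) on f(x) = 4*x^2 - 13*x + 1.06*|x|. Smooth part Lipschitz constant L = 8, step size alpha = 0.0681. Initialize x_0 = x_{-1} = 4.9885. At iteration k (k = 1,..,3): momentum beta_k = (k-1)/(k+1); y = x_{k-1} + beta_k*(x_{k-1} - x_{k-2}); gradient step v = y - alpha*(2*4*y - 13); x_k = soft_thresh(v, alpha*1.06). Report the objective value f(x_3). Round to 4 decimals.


FISTA on f(x) = 4*x^2 - 13*x + 1.06*|x|
L = 8, alpha = 0.0681
Iteration 1: beta = 0.0, y = 4.9885 + 0.0*(4.9885 - 4.9885) = 4.9885
  grad(y) = 26.908, v = y - alpha*grad = 3.1561
  prox(v) = soft_thresh(3.1561, 0.0722) = 3.0839
Iteration 2: beta = 0.3333, y = 3.0839 + 0.3333*(3.0839 - 4.9885) = 2.449
  grad(y) = 6.592, v = y - alpha*grad = 2.0001
  prox(v) = soft_thresh(2.0001, 0.0722) = 1.9279
Iteration 3: beta = 0.5, y = 1.9279 + 0.5*(1.9279 - 3.0839) = 1.3499
  grad(y) = -2.2007, v = y - alpha*grad = 1.4998
  prox(v) = soft_thresh(1.4998, 0.0722) = 1.4276
f(x_3) = 4*1.4276^2 - 13*1.4276 + 1.06*|1.4276| = -8.8934


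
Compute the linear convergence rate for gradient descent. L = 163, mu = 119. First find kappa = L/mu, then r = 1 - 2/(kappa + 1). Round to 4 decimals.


Step 1: Compute the condition number.
kappa = L/mu = 163/119 = 1.3697
Step 2: Compute the convergence rate.
r = 1 - 2/(kappa + 1) = 1 - 2*mu/(L + mu) = (L - mu)/(L + mu) = 44/282 = 0.156


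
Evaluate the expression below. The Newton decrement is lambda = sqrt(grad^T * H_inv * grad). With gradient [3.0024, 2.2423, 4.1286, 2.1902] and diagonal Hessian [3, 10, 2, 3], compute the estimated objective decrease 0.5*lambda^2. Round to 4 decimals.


Step 1: H is diagonal, so H^(-1) * g = [1.0008, 0.2242, 2.0643, 0.7301].
Step 2: g^T H^(-1) g = sum_i g_i^2 / H_ii
  = (3.0024)^2/3 + (2.2423)^2/10 + (4.1286)^2/2 + (2.1902)^2/3
  = 3.0048 + 0.5028 + 8.5227 + 1.599 = 13.6293
Step 3: Objective decrease = 0.5 * g^T H^(-1) g = 6.8146


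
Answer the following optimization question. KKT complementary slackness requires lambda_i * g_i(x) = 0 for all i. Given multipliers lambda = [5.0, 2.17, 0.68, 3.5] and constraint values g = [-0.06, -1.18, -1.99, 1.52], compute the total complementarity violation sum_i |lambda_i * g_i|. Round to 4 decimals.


KKT complementary slackness check:
lambda_1 * g_1 = 5.0 * -0.06 = -0.3
lambda_2 * g_2 = 2.17 * -1.18 = -2.5606
lambda_3 * g_3 = 0.68 * -1.99 = -1.3532
lambda_4 * g_4 = 3.5 * 1.52 = 5.32
Total violation = 0.3 + 2.5606 + 1.3532 + 5.32 = 9.5338


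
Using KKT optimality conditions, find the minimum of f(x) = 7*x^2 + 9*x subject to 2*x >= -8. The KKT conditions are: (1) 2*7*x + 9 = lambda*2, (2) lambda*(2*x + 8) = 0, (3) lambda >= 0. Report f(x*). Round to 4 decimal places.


Step 1: Try lambda = 0 (constraint inactive).
Stationarity: 2*7*x + 9 = 0
x* = -9/(2*7) = -9/14 = -0.6429 (rounded; the exact value -9/14 is used below)
Check constraint: 2*-0.6429 = -1.2858 >= -8 -- satisfied.
Step 2: Compute optimal value.
f(x*) = 7*(-9/14)^2 + 9*(-9/14) = -2.8929


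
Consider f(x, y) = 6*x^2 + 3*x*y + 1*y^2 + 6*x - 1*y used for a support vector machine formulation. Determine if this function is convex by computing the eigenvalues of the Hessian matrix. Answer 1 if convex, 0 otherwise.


The Hessian of f(x,y) = 6*x^2 + 3*x*y + 1*y^2 + 6*x - 1*y is:
H = [[12, 3], [3, 2]]
Trace = 12 + 2 = 14
Determinant = 12*2 - (3)^2 = 15
Discriminant = (14)^2 - 4*15 = 136.0
Eigenvalues: lambda_1 = 1.169, lambda_2 = 12.831
The function is convex.

1


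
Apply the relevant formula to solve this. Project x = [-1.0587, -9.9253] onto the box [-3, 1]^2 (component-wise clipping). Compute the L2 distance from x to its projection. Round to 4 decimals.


Project each component onto [-3, 1].
clip(-1.0587) = -1.0587, clip(-9.9253) = -3.0
Projection = [-1.0587, -3.0]
Squared diffs: [0.0, 47.9598]
Distance = sqrt(47.9598) = 6.9253


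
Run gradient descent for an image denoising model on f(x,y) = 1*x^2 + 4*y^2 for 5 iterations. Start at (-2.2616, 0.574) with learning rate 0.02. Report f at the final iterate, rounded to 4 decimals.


Gradient descent on f(x,y) = 1*x^2 + 4*y^2.
Starting point: (-2.2616, 0.574), alpha = 0.02
Step 1: grad_x = 2*1*-2.2616 = -4.5232, grad_y = 2*4*0.574 = 4.592
  x_1 = -2.2616 - 0.02*-4.5232 = -2.1711
  y_1 = 0.574 - 0.02*4.592 = 0.4822
Step 2: grad_x = 2*1*-2.1711 = -4.3423, grad_y = 2*4*0.4822 = 3.8573
  x_2 = -2.1711 - 0.02*-4.3423 = -2.0843
  y_2 = 0.4822 - 0.02*3.8573 = 0.405
Step 3: grad_x = 2*1*-2.0843 = -4.1686, grad_y = 2*4*0.405 = 3.2401
  x_3 = -2.0843 - 0.02*-4.1686 = -2.0009
  y_3 = 0.405 - 0.02*3.2401 = 0.3402
Step 4: grad_x = 2*1*-2.0009 = -4.0018, grad_y = 2*4*0.3402 = 2.7217
  x_4 = -2.0009 - 0.02*-4.0018 = -1.9209
  y_4 = 0.3402 - 0.02*2.7217 = 0.2858
Step 5: grad_x = 2*1*-1.9209 = -3.8418, grad_y = 2*4*0.2858 = 2.2862
  x_5 = -1.9209 - 0.02*-3.8418 = -1.844
  y_5 = 0.2858 - 0.02*2.2862 = 0.2401
f(-1.844, 0.2401) = 1*(-1.844)^2 + 4*0.2401^2 = 3.631


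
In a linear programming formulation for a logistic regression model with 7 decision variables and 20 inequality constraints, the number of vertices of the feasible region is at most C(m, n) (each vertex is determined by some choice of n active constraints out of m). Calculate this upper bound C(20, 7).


Each vertex corresponds to some choice of n active constraints out of m, so the number of vertices is at most C(m, n) = m! / (n!(m-n)!).
m = 20, n = 7
Numerator: 20 * 19 * 18 * 17 * 16 * 15 * 14
Denominator: 7! = 5040
C(20, 7) = 77520


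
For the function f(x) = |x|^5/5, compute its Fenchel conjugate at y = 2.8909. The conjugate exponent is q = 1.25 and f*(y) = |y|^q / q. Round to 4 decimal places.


The conjugate exponent q satisfies 1/p + 1/q = 1.
p = 5, so q = 5/(5 - 1) = 1.25
|y|^q = 2.8909^1.25 = 3.7696
f*(2.8909) = 3.7696 / 1.25 = 3.0157


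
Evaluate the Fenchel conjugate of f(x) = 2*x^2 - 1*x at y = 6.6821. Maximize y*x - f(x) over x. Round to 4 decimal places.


f*(y) = sup_x {y*x - a*x^2 - b*x} = sup_x {(y-b)*x - a*x^2}
FOC: (y - b) - 2a*x = 0 => x* = (y - b)/(2a)
x* = (6.6821 + 1)/(2*2) = 1.9205
f*(6.6821) = (y-b)^2/(4a) = (6.6821 + 1)^2/(4*2)
= 59.0147/8 = 7.3768


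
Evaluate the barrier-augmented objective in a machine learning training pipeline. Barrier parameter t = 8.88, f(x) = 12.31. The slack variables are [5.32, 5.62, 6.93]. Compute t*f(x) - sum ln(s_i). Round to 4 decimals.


Step 1: Compute log-barrier.
ln values: [1.6715, 1.7263, 1.9359]
phi = -(1.6715 + 1.7263 + 1.9359) = -5.3337
Step 2: Compute augmented objective.
t*f(x) = 8.88*12.31 = 109.3128
Total = 109.3128 - 5.3337 = 103.9791


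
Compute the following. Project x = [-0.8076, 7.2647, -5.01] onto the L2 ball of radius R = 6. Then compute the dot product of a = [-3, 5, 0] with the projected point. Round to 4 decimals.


Step 1: Compute ||x|| (intermediates to 6 decimals).
||x|| = sqrt((-0.8076)^2 + 7.2647^2 + (-5.01)^2) = 8.861613
Step 2: Project.
Since ||x|| > R, scale = R/||x|| = 6/8.861613 = 0.677078, proj(x) = scale * x
proj(x) = [-0.546808, 4.918769, -3.392161]
Step 3: Dot product.
a^T * proj(x) = -3*(-0.546808) + 5*4.918769 + 0*(-3.392161) = 26.2343


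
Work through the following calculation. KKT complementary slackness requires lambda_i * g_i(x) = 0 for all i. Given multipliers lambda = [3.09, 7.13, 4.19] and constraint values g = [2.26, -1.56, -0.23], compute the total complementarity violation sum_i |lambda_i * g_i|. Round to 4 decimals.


KKT complementary slackness check:
lambda_1 * g_1 = 3.09 * 2.26 = 6.9834
lambda_2 * g_2 = 7.13 * -1.56 = -11.1228
lambda_3 * g_3 = 4.19 * -0.23 = -0.9637
Total violation = 6.9834 + 11.1228 + 0.9637 = 19.0699


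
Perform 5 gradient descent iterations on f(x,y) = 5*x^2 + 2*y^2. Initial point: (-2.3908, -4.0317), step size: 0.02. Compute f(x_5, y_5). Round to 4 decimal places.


Gradient descent on f(x,y) = 5*x^2 + 2*y^2.
Starting point: (-2.3908, -4.0317), alpha = 0.02
Step 1: grad_x = 2*5*-2.3908 = -23.908, grad_y = 2*2*-4.0317 = -16.1268
  x_1 = -2.3908 - 0.02*-23.908 = -1.9126
  y_1 = -4.0317 - 0.02*-16.1268 = -3.7092
Step 2: grad_x = 2*5*-1.9126 = -19.1264, grad_y = 2*2*-3.7092 = -14.8367
  x_2 = -1.9126 - 0.02*-19.1264 = -1.5301
  y_2 = -3.7092 - 0.02*-14.8367 = -3.4124
Step 3: grad_x = 2*5*-1.5301 = -15.3011, grad_y = 2*2*-3.4124 = -13.6497
  x_3 = -1.5301 - 0.02*-15.3011 = -1.2241
  y_3 = -3.4124 - 0.02*-13.6497 = -3.1394
Step 4: grad_x = 2*5*-1.2241 = -12.2409, grad_y = 2*2*-3.1394 = -12.5577
  x_4 = -1.2241 - 0.02*-12.2409 = -0.9793
  y_4 = -3.1394 - 0.02*-12.5577 = -2.8883
Step 5: grad_x = 2*5*-0.9793 = -9.7927, grad_y = 2*2*-2.8883 = -11.5531
  x_5 = -0.9793 - 0.02*-9.7927 = -0.7834
  y_5 = -2.8883 - 0.02*-11.5531 = -2.6572
f(-0.7834, -2.6572) = 5*(-0.7834)^2 + 2*(-2.6572)^2 = 17.1903


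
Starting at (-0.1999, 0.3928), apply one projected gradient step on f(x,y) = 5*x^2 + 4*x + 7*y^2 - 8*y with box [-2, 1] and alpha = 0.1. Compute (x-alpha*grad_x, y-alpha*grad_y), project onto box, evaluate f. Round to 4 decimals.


Step 1: Compute gradient at (-0.1999, 0.3928).
grad_x = 2*5*-0.1999 + 4 = 2.001
grad_y = 2*7*0.3928 - 8 = -2.5008
Step 2: Gradient step.
x_raw = -0.1999 - 0.1*2.001 = -0.4
y_raw = 0.3928 - 0.1*-2.5008 = 0.6429
Step 3: Project onto [-2, 1].
x_proj = clip(-0.4) = -0.4
y_proj = clip(0.6429) = 0.6429
Step 4: Evaluate f.
f(-0.4, 0.6429) = -3.05


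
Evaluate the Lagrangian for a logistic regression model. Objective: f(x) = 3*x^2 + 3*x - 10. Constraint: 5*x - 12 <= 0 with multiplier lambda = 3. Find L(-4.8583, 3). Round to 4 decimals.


Step 1: Evaluate f(x).
f(-4.8583) = 3*(-4.8583)^2 + 3*(-4.8583) - 10 = 46.2343
Step 2: Evaluate g(x).
g(-4.8583) = 5*-4.8583 - 12 = -36.2915
Step 3: Compute Lagrangian.
L = 46.2343 + 3*-36.2915 = -62.6402


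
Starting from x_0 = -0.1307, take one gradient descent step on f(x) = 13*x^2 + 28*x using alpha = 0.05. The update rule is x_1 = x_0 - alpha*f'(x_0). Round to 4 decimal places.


We compute the gradient at x_0 and apply the update.
f'(x) = 26*x + 28
f'(-0.1307) = 26*-0.1307 + 28 = 24.6018
x_1 = -0.1307 - 0.05*24.6018 = -1.3608


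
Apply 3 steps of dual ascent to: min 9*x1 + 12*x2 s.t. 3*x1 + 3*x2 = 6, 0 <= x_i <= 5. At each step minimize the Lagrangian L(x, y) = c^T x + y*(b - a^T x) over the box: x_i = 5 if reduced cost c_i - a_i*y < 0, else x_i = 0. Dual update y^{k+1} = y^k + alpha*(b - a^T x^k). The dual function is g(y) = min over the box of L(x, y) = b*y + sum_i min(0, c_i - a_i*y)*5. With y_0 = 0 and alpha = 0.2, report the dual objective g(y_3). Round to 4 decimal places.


Dual ascent for LP: min 9*x1 + 12*x2, 3*x1 + 3*x2 = 6, 0 <= x_i <= 5
Step 1: y^k = 0.0, reduced costs: (9.0, 12.0)
  x^k = (0.0, 0.0), subgradient = b - a^T x = 6.0
  y^{k+1} = 0.0 + 0.2*6.0 = 1.2
Step 2: y^k = 1.2, reduced costs: (5.4, 8.4)
  x^k = (0.0, 0.0), subgradient = b - a^T x = 6.0
  y^{k+1} = 1.2 + 0.2*6.0 = 2.4
Step 3: y^k = 2.4, reduced costs: (1.8, 4.8)
  x^k = (0.0, 0.0), subgradient = b - a^T x = 6.0
  y^{k+1} = 2.4 + 0.2*6.0 = 3.6
Dual objective at y_3 = 3.6: reduced costs (-1.8, 1.2), box minimizer x = (5.0, 0.0)
g(y_3) = b*y + (c1 - a1*y)*x1 + (c2 - a2*y)*x2 = 6*3.6 + (-1.8)*5.0 + 1.2*0.0 = 21.6 - 9.0 + 0.0 = 12.6


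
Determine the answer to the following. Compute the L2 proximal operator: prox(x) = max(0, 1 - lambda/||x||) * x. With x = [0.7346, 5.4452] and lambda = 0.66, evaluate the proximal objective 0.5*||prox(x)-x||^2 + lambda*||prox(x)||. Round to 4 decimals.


Step 1: Compute ||x||.
||x|| = 5.4945
Step 2: Compute scaling factor.
scale = max(0, 1 - 0.66/5.4945) = 0.8799
Step 3: prox(x) = [0.6464, 4.7911]
||prox(x)|| = 4.8345
Step 4: Proximal objective.
0.5*||prox-x||^2 = 0.2178
lambda*||prox|| = 3.1908
Total = 3.4086


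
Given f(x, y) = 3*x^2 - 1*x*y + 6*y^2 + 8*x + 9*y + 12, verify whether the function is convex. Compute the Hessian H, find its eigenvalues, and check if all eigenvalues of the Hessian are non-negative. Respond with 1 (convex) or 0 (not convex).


The Hessian of f(x,y) = 3*x^2 - 1*x*y + 6*y^2 + 8*x + 9*y + 12 is:
H = [[6, -1], [-1, 12]]
Trace = 6 + 12 = 18
Determinant = 6*12 - (-1)^2 = 71
Discriminant = (18)^2 - 4*71 = 40.0
Eigenvalues: lambda_1 = 5.8377, lambda_2 = 12.1623
The function is convex.

1


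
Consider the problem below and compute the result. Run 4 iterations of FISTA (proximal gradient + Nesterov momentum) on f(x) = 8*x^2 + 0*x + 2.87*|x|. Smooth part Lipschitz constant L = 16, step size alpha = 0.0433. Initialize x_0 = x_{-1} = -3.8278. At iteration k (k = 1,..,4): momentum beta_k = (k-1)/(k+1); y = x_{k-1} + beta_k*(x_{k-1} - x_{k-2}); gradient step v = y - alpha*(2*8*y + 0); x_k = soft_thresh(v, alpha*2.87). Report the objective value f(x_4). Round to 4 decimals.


FISTA on f(x) = 8*x^2 + 0*x + 2.87*|x|
L = 16, alpha = 0.0433
Iteration 1: beta = 0.0, y = -3.8278 + 0.0*(-3.8278 + 3.8278) = -3.8278
  grad(y) = -61.2448, v = y - alpha*grad = -1.1759
  prox(v) = soft_thresh(-1.1759, 0.1243) = -1.0516
Iteration 2: beta = 0.3333, y = -1.0516 + 0.3333*(-1.0516 + 3.8278) = -0.1262
  grad(y) = -2.0198, v = y - alpha*grad = -0.0388
  prox(v) = soft_thresh(-0.0388, 0.1243) = 0.0
Iteration 3: beta = 0.5, y = 0.0 + 0.5*(0.0 + 1.0516) = 0.5258
  grad(y) = 8.413, v = y - alpha*grad = 0.1615
  prox(v) = soft_thresh(0.1615, 0.1243) = 0.0373
Iteration 4: beta = 0.6, y = 0.0373 + 0.6*(0.0373 - 0.0) = 0.0596
  grad(y) = 0.9538, v = y - alpha*grad = 0.0183
  prox(v) = soft_thresh(0.0183, 0.1243) = 0.0
f(x_4) = 8*0.0^2 + 0*0.0 + 2.87*|0.0| = 0.0


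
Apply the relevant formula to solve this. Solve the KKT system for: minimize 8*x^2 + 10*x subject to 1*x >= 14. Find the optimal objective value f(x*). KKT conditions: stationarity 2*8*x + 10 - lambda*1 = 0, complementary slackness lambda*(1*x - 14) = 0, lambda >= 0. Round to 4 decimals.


Step 1: Try lambda = 0 (constraint inactive).
x_unc = -10/(2*8) = -0.625
Check: 1*-0.625 = -0.625 < 14 -- violated!
Step 2: Constraint must be active: 1*x = 14
x* = 14/1 = 14.0
lambda = (2*8*14.0 + 10)/1 = 234.0
Step 3: Compute optimal value.
f(x*) = 8*14.0^2 + 10*14.0 = 1708.0


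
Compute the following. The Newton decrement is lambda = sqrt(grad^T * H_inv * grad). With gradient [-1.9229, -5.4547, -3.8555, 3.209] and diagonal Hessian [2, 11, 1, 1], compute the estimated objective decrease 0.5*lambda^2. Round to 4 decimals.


Step 1: H is diagonal, so H^(-1) * g = [-0.9615, -0.4959, -3.8555, 3.209].
Step 2: g^T H^(-1) g = sum_i g_i^2 / H_ii
  = (-1.9229)^2/2 + (-5.4547)^2/11 + (-3.8555)^2/1 + (3.209)^2/1
  = 1.8488 + 2.7049 + 14.8649 + 10.2977 = 29.7162
Step 3: Objective decrease = 0.5 * g^T H^(-1) g = 14.8581


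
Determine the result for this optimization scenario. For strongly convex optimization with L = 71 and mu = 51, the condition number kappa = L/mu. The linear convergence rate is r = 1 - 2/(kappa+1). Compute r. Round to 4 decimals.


Step 1: Compute the condition number.
kappa = L/mu = 71/51 = 1.3922
Step 2: Compute the convergence rate.
r = 1 - 2/(kappa + 1) = 1 - 2*mu/(L + mu) = (L - mu)/(L + mu) = 20/122 = 0.1639


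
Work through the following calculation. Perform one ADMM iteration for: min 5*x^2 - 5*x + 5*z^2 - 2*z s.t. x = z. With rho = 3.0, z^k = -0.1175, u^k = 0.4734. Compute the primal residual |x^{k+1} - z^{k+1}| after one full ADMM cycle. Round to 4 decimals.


ADMM iteration with rho = 3.0, z^k = -0.1175, u^k = 0.4734
Step 1: x-update.
Minimize 5*x^2 - 5*x + (3.0/2)*(x + 0.1175 + 0.4734)^2
FOC: (2*5 + 3.0)*x = 5 + 3.0*(-0.1175 - 0.4734)
x^{k+1} = 0.2483
Step 2: z-update.
Minimize 5*z^2 - 2*z + (3.0/2)*(0.2483 - z + 0.4734)^2
FOC: (2*5 + 3.0)*z = 2 + 3.0*(0.2483 + 0.4734)
z^{k+1} = 0.3204
Step 3: u-update.
u^{k+1} = 0.4734 + 0.2483 - 0.3204 = 0.4013
Step 4: Primal residual = |0.2483 - 0.3204| = 0.0721


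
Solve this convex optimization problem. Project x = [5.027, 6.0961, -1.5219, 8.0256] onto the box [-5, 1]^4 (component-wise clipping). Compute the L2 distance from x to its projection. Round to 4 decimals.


Project each component onto [-5, 1].
clip(5.027) = 1.0, clip(6.0961) = 1.0, clip(-1.5219) = -1.5219, clip(8.0256) = 1.0
Projection = [1.0, 1.0, -1.5219, 1.0]
Squared diffs: [16.2167, 25.9702, 0.0, 49.3591]
Distance = sqrt(91.546) = 9.568


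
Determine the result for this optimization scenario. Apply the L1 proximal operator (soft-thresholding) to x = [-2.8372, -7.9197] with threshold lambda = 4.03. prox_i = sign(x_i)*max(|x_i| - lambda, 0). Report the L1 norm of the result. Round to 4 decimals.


Soft-thresholding with lambda = 4.03:
prox(-2.8372) = sign(-2.8372)*max(|-2.8372| - 4.03, 0) = 0.0
prox(-7.9197) = sign(-7.9197)*max(|-7.9197| - 4.03, 0) = -3.8897
prox(x) = [0.0, -3.8897]
||prox(x)||_1 = 0.0 + 3.8897 = 3.8897


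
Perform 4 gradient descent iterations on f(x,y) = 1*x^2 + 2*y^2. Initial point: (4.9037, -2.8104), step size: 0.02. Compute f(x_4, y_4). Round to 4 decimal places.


Gradient descent on f(x,y) = 1*x^2 + 2*y^2.
Starting point: (4.9037, -2.8104), alpha = 0.02
Step 1: grad_x = 2*1*4.9037 = 9.8074, grad_y = 2*2*-2.8104 = -11.2416
  x_1 = 4.9037 - 0.02*9.8074 = 4.7076
  y_1 = -2.8104 - 0.02*-11.2416 = -2.5856
Step 2: grad_x = 2*1*4.7076 = 9.4151, grad_y = 2*2*-2.5856 = -10.3423
  x_2 = 4.7076 - 0.02*9.4151 = 4.5192
  y_2 = -2.5856 - 0.02*-10.3423 = -2.3787
Step 3: grad_x = 2*1*4.5192 = 9.0385, grad_y = 2*2*-2.3787 = -9.5149
  x_3 = 4.5192 - 0.02*9.0385 = 4.3385
  y_3 = -2.3787 - 0.02*-9.5149 = -2.1884
Step 4: grad_x = 2*1*4.3385 = 8.677, grad_y = 2*2*-2.1884 = -8.7537
  x_4 = 4.3385 - 0.02*8.677 = 4.1649
  y_4 = -2.1884 - 0.02*-8.7537 = -2.0134
f(4.1649, -2.0134) = 1*4.1649^2 + 2*(-2.0134)^2 = 25.4539


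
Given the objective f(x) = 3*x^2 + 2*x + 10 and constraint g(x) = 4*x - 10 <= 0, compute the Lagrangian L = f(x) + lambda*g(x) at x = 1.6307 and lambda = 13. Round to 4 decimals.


Step 1: Evaluate f(x).
f(1.6307) = 3*1.6307^2 + 2*1.6307 + 10 = 21.2389
Step 2: Evaluate g(x).
g(1.6307) = 4*1.6307 - 10 = -3.4772
Step 3: Compute Lagrangian.
L = 21.2389 + 13*-3.4772 = -23.9647


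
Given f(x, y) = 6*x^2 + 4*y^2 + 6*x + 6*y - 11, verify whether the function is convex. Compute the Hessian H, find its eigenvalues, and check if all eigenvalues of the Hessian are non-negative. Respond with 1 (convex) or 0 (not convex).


The Hessian of f(x,y) = 6*x^2 + 4*y^2 + 6*x + 6*y - 11 is:
H = [[12, 0], [0, 8]]
Trace = 12 + 8 = 20
Determinant = 12*8 - (0)^2 = 96
Discriminant = (20)^2 - 4*96 = 16.0
Eigenvalues: lambda_1 = 8.0, lambda_2 = 12.0
The function is convex.

1


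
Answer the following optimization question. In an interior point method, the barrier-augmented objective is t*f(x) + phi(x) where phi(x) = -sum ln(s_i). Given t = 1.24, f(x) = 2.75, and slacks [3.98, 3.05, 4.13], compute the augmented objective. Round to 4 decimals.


Step 1: Compute log-barrier.
ln values: [1.3813, 1.1151, 1.4183]
phi = -(1.3813 + 1.1151 + 1.4183) = -3.9147
Step 2: Compute augmented objective.
t*f(x) = 1.24*2.75 = 3.41
Total = 3.41 - 3.9147 = -0.5047


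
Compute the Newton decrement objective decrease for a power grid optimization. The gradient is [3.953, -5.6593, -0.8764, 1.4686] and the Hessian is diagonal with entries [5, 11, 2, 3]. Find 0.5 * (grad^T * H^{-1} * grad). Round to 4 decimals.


Step 1: H is diagonal, so H^(-1) * g = [0.7906, -0.5145, -0.4382, 0.4895].
Step 2: g^T H^(-1) g = sum_i g_i^2 / H_ii
  = (3.953)^2/5 + (-5.6593)^2/11 + (-0.8764)^2/2 + (1.4686)^2/3
  = 3.1252 + 2.9116 + 0.384 + 0.7189 = 7.1398
Step 3: Objective decrease = 0.5 * g^T H^(-1) g = 3.5699


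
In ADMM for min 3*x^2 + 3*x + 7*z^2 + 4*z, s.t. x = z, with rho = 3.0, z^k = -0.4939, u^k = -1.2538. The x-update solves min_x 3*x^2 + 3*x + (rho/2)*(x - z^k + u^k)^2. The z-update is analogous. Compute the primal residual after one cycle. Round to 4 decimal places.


ADMM iteration with rho = 3.0, z^k = -0.4939, u^k = -1.2538
Step 1: x-update.
Minimize 3*x^2 + 3*x + (3.0/2)*(x + 0.4939 - 1.2538)^2
FOC: (2*3 + 3.0)*x = -3 + 3.0*(-0.4939 + 1.2538)
x^{k+1} = -0.08
Step 2: z-update.
Minimize 7*z^2 + 4*z + (3.0/2)*(-0.08 - z - 1.2538)^2
FOC: (2*7 + 3.0)*z = -4 + 3.0*(-0.08 - 1.2538)
z^{k+1} = -0.4707
Step 3: u-update.
u^{k+1} = -1.2538 - 0.08 + 0.4707 = -0.8632
Step 4: Primal residual = |-0.08 + 0.4707| = 0.3906


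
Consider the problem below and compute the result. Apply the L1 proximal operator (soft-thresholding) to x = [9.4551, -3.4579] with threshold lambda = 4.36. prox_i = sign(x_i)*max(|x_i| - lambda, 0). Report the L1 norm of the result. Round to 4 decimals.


Soft-thresholding with lambda = 4.36:
prox(9.4551) = sign(9.4551)*max(|9.4551| - 4.36, 0) = 5.0951
prox(-3.4579) = sign(-3.4579)*max(|-3.4579| - 4.36, 0) = 0.0
prox(x) = [5.0951, 0.0]
||prox(x)||_1 = 5.0951 + 0.0 = 5.0951


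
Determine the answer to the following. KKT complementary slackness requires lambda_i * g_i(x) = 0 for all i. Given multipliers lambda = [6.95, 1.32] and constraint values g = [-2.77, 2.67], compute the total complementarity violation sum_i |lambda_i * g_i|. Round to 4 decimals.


KKT complementary slackness check:
lambda_1 * g_1 = 6.95 * -2.77 = -19.2515
lambda_2 * g_2 = 1.32 * 2.67 = 3.5244
Total violation = 19.2515 + 3.5244 = 22.7759


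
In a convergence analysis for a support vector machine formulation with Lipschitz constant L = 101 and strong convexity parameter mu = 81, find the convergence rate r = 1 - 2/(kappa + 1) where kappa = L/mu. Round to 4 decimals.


Step 1: Compute the condition number.
kappa = L/mu = 101/81 = 1.2469
Step 2: Compute the convergence rate.
r = 1 - 2/(kappa + 1) = 1 - 2*mu/(L + mu) = (L - mu)/(L + mu) = 20/182 = 0.1099


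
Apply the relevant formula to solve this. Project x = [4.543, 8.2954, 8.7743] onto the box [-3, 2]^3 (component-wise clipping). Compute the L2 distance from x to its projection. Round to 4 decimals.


Project each component onto [-3, 2].
clip(4.543) = 2.0, clip(8.2954) = 2.0, clip(8.7743) = 2.0
Projection = [2.0, 2.0, 2.0]
Squared diffs: [6.4668, 39.6321, 45.8911]
Distance = sqrt(91.99) = 9.5911


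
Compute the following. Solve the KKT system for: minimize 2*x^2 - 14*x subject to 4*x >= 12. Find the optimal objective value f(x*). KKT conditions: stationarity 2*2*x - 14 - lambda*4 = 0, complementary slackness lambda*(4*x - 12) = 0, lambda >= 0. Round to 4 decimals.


Step 1: Try lambda = 0 (constraint inactive).
Stationarity: 2*2*x - 14 = 0
x* = 14/(2*2) = 3.5
Check constraint: 4*3.5 = 14.0 >= 12 -- satisfied.
Step 2: Compute optimal value.
f(x*) = 2*3.5^2 - 14*3.5 = -24.5


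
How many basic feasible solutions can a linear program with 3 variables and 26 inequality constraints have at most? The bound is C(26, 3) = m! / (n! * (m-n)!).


Each vertex corresponds to some choice of n active constraints out of m, so the number of vertices is at most C(m, n) = m! / (n!(m-n)!).
m = 26, n = 3
Numerator: 26 * 25 * 24
Denominator: 3! = 6
C(26, 3) = 2600


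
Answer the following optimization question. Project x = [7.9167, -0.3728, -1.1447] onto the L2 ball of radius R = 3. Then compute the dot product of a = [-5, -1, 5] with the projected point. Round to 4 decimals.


Step 1: Compute ||x|| (intermediates to 6 decimals).
||x|| = sqrt(7.9167^2 + (-0.3728)^2 + (-1.1447)^2) = 8.007712
Step 2: Project.
Since ||x|| > R, scale = R/||x|| = 3/8.007712 = 0.374639, proj(x) = scale * x
proj(x) = [2.965905, -0.139665, -0.428849]
Step 3: Dot product.
a^T * proj(x) = -5*2.965905 - 1*(-0.139665) + 5*(-0.428849) = -16.8341


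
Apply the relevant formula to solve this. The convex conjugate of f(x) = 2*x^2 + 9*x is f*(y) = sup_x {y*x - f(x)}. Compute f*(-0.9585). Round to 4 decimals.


f*(y) = sup_x {y*x - a*x^2 - b*x} = sup_x {(y-b)*x - a*x^2}
FOC: (y - b) - 2a*x = 0 => x* = (y - b)/(2a)
x* = (-0.9585 - 9)/(2*2) = -2.4896
f*(-0.9585) = (y-b)^2/(4a) = (-0.9585 - 9)^2/(4*2)
= 99.1717/8 = 12.3965


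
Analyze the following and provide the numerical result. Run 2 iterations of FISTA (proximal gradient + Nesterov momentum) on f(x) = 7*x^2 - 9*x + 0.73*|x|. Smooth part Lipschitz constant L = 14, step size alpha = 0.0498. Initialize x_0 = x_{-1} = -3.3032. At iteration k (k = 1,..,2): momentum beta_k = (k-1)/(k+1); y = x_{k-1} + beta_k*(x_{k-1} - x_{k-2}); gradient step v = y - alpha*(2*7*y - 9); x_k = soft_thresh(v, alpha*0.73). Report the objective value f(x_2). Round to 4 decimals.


FISTA on f(x) = 7*x^2 - 9*x + 0.73*|x|
L = 14, alpha = 0.0498
Iteration 1: beta = 0.0, y = -3.3032 + 0.0*(-3.3032 + 3.3032) = -3.3032
  grad(y) = -55.2448, v = y - alpha*grad = -0.552
  prox(v) = soft_thresh(-0.552, 0.0364) = -0.5157
Iteration 2: beta = 0.3333, y = -0.5157 + 0.3333*(-0.5157 + 3.3032) = 0.4135
  grad(y) = -3.2106, v = y - alpha*grad = 0.5734
  prox(v) = soft_thresh(0.5734, 0.0364) = 0.5371
f(x_2) = 7*0.5371^2 - 9*0.5371 + 0.73*|0.5371| = -2.4225


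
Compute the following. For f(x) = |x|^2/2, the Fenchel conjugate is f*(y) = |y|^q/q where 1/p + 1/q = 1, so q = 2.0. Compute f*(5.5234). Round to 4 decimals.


The conjugate exponent q satisfies 1/p + 1/q = 1.
p = 2, so q = 2/(2 - 1) = 2.0
|y|^q = 5.5234^2.0 = 30.5079
f*(5.5234) = 30.5079 / 2.0 = 15.254


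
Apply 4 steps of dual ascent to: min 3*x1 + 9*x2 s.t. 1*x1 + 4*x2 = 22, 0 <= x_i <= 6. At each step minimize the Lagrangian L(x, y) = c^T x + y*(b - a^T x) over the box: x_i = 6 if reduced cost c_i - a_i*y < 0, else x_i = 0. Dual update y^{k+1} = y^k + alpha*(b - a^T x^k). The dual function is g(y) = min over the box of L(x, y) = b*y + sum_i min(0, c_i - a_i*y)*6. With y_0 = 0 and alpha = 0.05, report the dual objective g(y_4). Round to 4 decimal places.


Dual ascent for LP: min 3*x1 + 9*x2, 1*x1 + 4*x2 = 22, 0 <= x_i <= 6
Step 1: y^k = 0.0, reduced costs: (3.0, 9.0)
  x^k = (0.0, 0.0), subgradient = b - a^T x = 22.0
  y^{k+1} = 0.0 + 0.05*22.0 = 1.1
Step 2: y^k = 1.1, reduced costs: (1.9, 4.6)
  x^k = (0.0, 0.0), subgradient = b - a^T x = 22.0
  y^{k+1} = 1.1 + 0.05*22.0 = 2.2
Step 3: y^k = 2.2, reduced costs: (0.8, 0.2)
  x^k = (0.0, 0.0), subgradient = b - a^T x = 22.0
  y^{k+1} = 2.2 + 0.05*22.0 = 3.3
Step 4: y^k = 3.3, reduced costs: (-0.3, -4.2)
  x^k = (6.0, 6.0), subgradient = b - a^T x = -8.0
  y^{k+1} = 3.3 + 0.05*-8.0 = 2.9
Dual objective at y_4 = 2.9: reduced costs (0.1, -2.6), box minimizer x = (0.0, 6.0)
g(y_4) = b*y + (c1 - a1*y)*x1 + (c2 - a2*y)*x2 = 22*2.9 + 0.1*0.0 + (-2.6)*6.0 = 63.8 + 0.0 - 15.6 = 48.2


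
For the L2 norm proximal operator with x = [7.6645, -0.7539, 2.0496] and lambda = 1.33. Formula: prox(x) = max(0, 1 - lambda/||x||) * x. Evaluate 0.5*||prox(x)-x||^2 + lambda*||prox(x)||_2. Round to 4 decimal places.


Step 1: Compute ||x||.
||x|| = 7.9696
Step 2: Compute scaling factor.
scale = max(0, 1 - 1.33/7.9696) = 0.8331
Step 3: prox(x) = [6.3854, -0.6281, 1.7076]
||prox(x)|| = 6.6396
Step 4: Proximal objective.
0.5*||prox-x||^2 = 0.8845
lambda*||prox|| = 8.8307
Total = 9.7151


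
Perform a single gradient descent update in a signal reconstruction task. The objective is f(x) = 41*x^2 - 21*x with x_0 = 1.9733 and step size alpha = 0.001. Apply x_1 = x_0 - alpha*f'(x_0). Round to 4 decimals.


We compute the gradient at x_0 and apply the update.
f'(x) = 82*x - 21
f'(1.9733) = 82*1.9733 - 21 = 140.8106
x_1 = 1.9733 - 0.001*140.8106 = 1.8325


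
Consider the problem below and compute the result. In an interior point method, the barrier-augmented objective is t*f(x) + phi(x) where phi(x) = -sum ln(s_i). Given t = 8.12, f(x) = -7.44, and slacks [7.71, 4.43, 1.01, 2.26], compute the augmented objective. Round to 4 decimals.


Step 1: Compute log-barrier.
ln values: [2.0425, 1.4884, 0.01, 0.8154]
phi = -(2.0425 + 1.4884 + 0.01 + 0.8154) = -4.3562
Step 2: Compute augmented objective.
t*f(x) = 8.12*-7.44 = -60.4128
Total = -60.4128 - 4.3562 = -64.769


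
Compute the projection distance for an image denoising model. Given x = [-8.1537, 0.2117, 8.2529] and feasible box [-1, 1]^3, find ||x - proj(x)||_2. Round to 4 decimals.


Project each component onto [-1, 1].
clip(-8.1537) = -1.0, clip(0.2117) = 0.2117, clip(8.2529) = 1.0
Projection = [-1.0, 0.2117, 1.0]
Squared diffs: [51.1754, 0.0, 52.6046]
Distance = sqrt(103.78) = 10.1872


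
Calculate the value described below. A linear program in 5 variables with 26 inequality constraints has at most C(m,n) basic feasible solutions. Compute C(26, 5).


Each vertex corresponds to some choice of n active constraints out of m, so the number of vertices is at most C(m, n) = m! / (n!(m-n)!).
m = 26, n = 5
Numerator: 26 * 25 * 24 * 23 * 22
Denominator: 5! = 120
C(26, 5) = 65780


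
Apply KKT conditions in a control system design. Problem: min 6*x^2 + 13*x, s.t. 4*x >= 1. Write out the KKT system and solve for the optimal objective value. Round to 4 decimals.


Step 1: Try lambda = 0 (constraint inactive).
x_unc = -13/(2*6) = -1.0833
Check: 4*-1.0833 = -4.3332 < 1 -- violated!
Step 2: Constraint must be active: 4*x = 1
x* = 1/4 = 0.25
lambda = (2*6*0.25 + 13)/4 = 4.0
Step 3: Compute optimal value.
f(x*) = 6*0.25^2 + 13*0.25 = 3.625


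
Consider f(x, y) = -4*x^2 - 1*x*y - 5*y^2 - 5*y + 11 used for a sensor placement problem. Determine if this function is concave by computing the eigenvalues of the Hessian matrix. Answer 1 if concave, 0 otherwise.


The Hessian of f(x,y) = -4*x^2 - 1*x*y - 5*y^2 - 5*y + 11 is:
H = [[-8, -1], [-1, -10]]
Trace = -8 - 10 = -18
Determinant = -8*-10 - (-1)^2 = 79
Discriminant = (-18)^2 - 4*79 = 8.0
Eigenvalues: lambda_1 = -10.4142, lambda_2 = -7.5858
The function is concave.

1


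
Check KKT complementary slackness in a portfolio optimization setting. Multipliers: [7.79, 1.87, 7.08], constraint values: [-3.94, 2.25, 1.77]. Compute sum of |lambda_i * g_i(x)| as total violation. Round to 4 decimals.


KKT complementary slackness check:
lambda_1 * g_1 = 7.79 * -3.94 = -30.6926
lambda_2 * g_2 = 1.87 * 2.25 = 4.2075
lambda_3 * g_3 = 7.08 * 1.77 = 12.5316
Total violation = 30.6926 + 4.2075 + 12.5316 = 47.4317


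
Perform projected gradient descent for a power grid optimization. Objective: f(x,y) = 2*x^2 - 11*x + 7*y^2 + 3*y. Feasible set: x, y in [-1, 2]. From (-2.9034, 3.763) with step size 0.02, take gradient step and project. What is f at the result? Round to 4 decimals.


Step 1: Compute gradient at (-2.9034, 3.763).
grad_x = 2*2*-2.9034 - 11 = -22.6136
grad_y = 2*7*3.763 + 3 = 55.682
Step 2: Gradient step.
x_raw = -2.9034 - 0.02*-22.6136 = -2.4511
y_raw = 3.763 - 0.02*55.682 = 2.6494
Step 3: Project onto [-1, 2].
x_proj = clip(-2.4511) = -1.0
y_proj = clip(2.6494) = 2.0
Step 4: Evaluate f.
f(-1.0, 2.0) = 47.0


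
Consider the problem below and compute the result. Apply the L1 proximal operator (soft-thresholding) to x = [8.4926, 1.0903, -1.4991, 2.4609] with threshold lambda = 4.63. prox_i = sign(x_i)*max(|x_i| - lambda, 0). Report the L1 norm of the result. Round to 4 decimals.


Soft-thresholding with lambda = 4.63:
prox(8.4926) = sign(8.4926)*max(|8.4926| - 4.63, 0) = 3.8626
prox(1.0903) = sign(1.0903)*max(|1.0903| - 4.63, 0) = 0.0
prox(-1.4991) = sign(-1.4991)*max(|-1.4991| - 4.63, 0) = 0.0
prox(2.4609) = sign(2.4609)*max(|2.4609| - 4.63, 0) = 0.0
prox(x) = [3.8626, 0.0, 0.0, 0.0]
||prox(x)||_1 = 3.8626 + 0.0 + 0.0 + 0.0 = 3.8626


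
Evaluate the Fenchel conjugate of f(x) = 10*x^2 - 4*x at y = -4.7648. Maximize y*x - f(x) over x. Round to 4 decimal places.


f*(y) = sup_x {y*x - a*x^2 - b*x} = sup_x {(y-b)*x - a*x^2}
FOC: (y - b) - 2a*x = 0 => x* = (y - b)/(2a)
x* = (-4.7648 + 4)/(2*10) = -0.0382
f*(-4.7648) = (y-b)^2/(4a) = (-4.7648 + 4)^2/(4*10)
= 0.5849/40 = 0.0146


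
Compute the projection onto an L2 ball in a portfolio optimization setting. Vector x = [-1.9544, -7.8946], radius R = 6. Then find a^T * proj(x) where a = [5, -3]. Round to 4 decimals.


Step 1: Compute ||x|| (intermediates to 6 decimals).
||x|| = sqrt((-1.9544)^2 + (-7.8946)^2) = 8.13292
Step 2: Project.
Since ||x|| > R, scale = R/||x|| = 6/8.13292 = 0.737742, proj(x) = scale * x
proj(x) = [-1.441843, -5.824178]
Step 3: Dot product.
a^T * proj(x) = 5*(-1.441843) - 3*(-5.824178) = 10.2633


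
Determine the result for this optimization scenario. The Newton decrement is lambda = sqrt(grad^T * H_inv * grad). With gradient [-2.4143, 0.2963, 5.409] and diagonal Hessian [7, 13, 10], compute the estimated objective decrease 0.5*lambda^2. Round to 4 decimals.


Step 1: H is diagonal, so H^(-1) * g = [-0.3449, 0.0228, 0.5409].
Step 2: g^T H^(-1) g = sum_i g_i^2 / H_ii
  = (-2.4143)^2/7 + (0.2963)^2/13 + (5.409)^2/10
  = 0.8327 + 0.0068 + 2.9257 = 3.7652
Step 3: Objective decrease = 0.5 * g^T H^(-1) g = 1.8826


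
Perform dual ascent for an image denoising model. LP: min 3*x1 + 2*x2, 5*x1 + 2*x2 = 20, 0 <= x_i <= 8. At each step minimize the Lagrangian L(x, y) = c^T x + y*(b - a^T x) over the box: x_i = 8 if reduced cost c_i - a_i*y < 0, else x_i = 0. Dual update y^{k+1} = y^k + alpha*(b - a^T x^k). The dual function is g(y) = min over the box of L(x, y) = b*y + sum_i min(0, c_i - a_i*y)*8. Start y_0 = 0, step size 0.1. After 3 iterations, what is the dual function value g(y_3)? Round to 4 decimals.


Dual ascent for LP: min 3*x1 + 2*x2, 5*x1 + 2*x2 = 20, 0 <= x_i <= 8
Step 1: y^k = 0.0, reduced costs: (3.0, 2.0)
  x^k = (0.0, 0.0), subgradient = b - a^T x = 20.0
  y^{k+1} = 0.0 + 0.1*20.0 = 2.0
Step 2: y^k = 2.0, reduced costs: (-7.0, -2.0)
  x^k = (8.0, 8.0), subgradient = b - a^T x = -36.0
  y^{k+1} = 2.0 + 0.1*-36.0 = -1.6
Step 3: y^k = -1.6, reduced costs: (11.0, 5.2)
  x^k = (0.0, 0.0), subgradient = b - a^T x = 20.0
  y^{k+1} = -1.6 + 0.1*20.0 = 0.4
Dual objective at y_3 = 0.4: reduced costs (1.0, 1.2), box minimizer x = (0.0, 0.0)
g(y_3) = b*y + (c1 - a1*y)*x1 + (c2 - a2*y)*x2 = 20*0.4 + 1.0*0.0 + 1.2*0.0 = 8.0 + 0.0 + 0.0 = 8.0
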